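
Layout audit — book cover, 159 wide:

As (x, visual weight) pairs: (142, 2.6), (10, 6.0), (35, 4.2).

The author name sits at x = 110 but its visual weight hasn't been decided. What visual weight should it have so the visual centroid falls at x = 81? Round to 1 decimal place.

w ≈ 15.9

Known weights sum to 2.6 + 6.0 + 4.2 = 12.8; their moment is 2.6·142 + 6.0·10 + 4.2·35 = 576.2.
Set Σw·x/Σw = 81: (576.2 + 110w) = 81·(12.8 + w).
So w = (81·12.8 − 576.2)/(110 − 81) = 460.6/29 ≈ 15.88.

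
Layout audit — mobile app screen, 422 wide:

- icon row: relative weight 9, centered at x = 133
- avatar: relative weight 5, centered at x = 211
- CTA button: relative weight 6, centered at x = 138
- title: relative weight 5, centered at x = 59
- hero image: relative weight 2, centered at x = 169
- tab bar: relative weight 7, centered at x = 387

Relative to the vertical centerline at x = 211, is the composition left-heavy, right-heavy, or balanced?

left-heavy

Weights sum to 9 + 5 + 6 + 5 + 2 + 7 = 34.
x-moment: 9·133 + 5·211 + 6·138 + 5·59 + 2·169 + 7·387 = 6422; centroid 6422/34 ≈ 188.88.
Since 188.9 is left of 211, the composition reads left-heavy.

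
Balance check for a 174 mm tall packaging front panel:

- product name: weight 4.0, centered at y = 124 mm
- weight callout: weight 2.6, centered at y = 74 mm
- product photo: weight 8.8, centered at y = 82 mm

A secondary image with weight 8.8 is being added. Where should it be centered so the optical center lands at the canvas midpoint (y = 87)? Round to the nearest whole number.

New total weight: (4.0 + 2.6 + 8.8) + 8.8 = 24.2.
y: need Σw·y = 24.2·87 = 2105.4. Existing = 4.0·124 + 2.6·74 + 8.8·82 = 1410.0. Remainder 695.4 / 8.8 ≈ 79.02.

y ≈ 79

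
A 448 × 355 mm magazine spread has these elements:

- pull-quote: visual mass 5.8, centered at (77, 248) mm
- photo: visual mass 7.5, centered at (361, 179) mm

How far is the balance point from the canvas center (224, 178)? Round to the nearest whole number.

Σw = 5.8 + 7.5 = 13.3.
x-moment: 5.8·77 + 7.5·361 = 3154.1; centroid 3154.1/13.3 ≈ 237.15.
y-moment: 5.8·248 + 7.5·179 = 2780.9; centroid 2780.9/13.3 ≈ 209.09.
Relative to (224, 178): Δ = (13.15, 31.09); |Δ| = √(13.15² + 31.09²) ≈ 33.76.

≈ 34 mm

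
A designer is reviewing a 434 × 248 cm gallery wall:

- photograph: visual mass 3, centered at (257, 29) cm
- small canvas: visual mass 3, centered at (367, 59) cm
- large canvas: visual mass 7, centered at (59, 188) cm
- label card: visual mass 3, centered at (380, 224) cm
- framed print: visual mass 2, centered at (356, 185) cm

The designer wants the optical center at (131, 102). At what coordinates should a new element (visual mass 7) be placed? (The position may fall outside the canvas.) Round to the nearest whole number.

(-123, -10)

New total weight: (3 + 3 + 7 + 3 + 2) + 7 = 25.
x: need Σw·x = 25·131 = 3275. Existing = 3·257 + 3·367 + 7·59 + 3·380 + 2·356 = 4137. Remainder -862 / 7 ≈ -123.14.
y: need Σw·y = 25·102 = 2550. Existing = 3·29 + 3·59 + 7·188 + 3·224 + 2·185 = 2622. Remainder -72 / 7 ≈ -10.29.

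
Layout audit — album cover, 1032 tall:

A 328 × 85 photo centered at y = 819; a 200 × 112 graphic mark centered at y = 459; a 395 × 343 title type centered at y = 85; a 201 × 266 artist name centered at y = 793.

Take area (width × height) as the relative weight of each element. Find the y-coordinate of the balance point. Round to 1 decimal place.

Areas → weights: photo 328·85 = 27880, graphic mark 200·112 = 22400, title type 395·343 = 135485, artist name 201·266 = 53466; Σw = 239231.
Σw·y = 27880·819 + 22400·459 + 135485·85 + 53466·793 = 87030083, so ȳ = 87030083/239231 ≈ 363.79.

y ≈ 363.8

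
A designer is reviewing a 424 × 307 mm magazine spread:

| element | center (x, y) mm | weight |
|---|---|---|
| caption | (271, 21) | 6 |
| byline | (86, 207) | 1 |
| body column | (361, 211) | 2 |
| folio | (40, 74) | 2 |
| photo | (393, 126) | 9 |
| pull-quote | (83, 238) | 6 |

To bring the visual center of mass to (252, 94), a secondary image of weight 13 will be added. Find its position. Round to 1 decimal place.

New total weight: (6 + 1 + 2 + 2 + 9 + 6) + 13 = 39.
x: target moment 39×252 = 9828; current 6·271 + 1·86 + 2·361 + 2·40 + 9·393 + 6·83 = 6549; the secondary image supplies 3279, so x = 3279/13 ≈ 252.23.
y: target moment 39×94 = 3666; current 6·21 + 1·207 + 2·211 + 2·74 + 9·126 + 6·238 = 3465; the secondary image supplies 201, so y = 201/13 ≈ 15.46.

(252.2, 15.5)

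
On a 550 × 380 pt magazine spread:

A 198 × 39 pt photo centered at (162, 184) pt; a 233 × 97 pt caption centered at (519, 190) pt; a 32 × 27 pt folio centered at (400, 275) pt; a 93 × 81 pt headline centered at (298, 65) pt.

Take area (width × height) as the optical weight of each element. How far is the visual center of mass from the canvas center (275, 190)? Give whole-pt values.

≈ 129 pt

Areas → weights: photo 198·39 = 7722, caption 233·97 = 22601, folio 32·27 = 864, headline 93·81 = 7533; Σw = 38720.
x: (7722·162 + 22601·519 + 864·400 + 7533·298) / 38720 = 15571317 / 38720 ≈ 402.15
y: (7722·184 + 22601·190 + 864·275 + 7533·65) / 38720 = 6442283 / 38720 ≈ 166.38
Offset from (275, 190): Δx ≈ 127.15, Δy ≈ -23.62; distance = √(Δx² + Δy²) ≈ 129.33.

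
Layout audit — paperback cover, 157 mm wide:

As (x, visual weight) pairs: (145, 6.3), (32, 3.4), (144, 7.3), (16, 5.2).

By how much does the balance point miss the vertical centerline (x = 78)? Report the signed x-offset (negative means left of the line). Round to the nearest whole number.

≈ 19 mm

Total weight = 6.3 + 3.4 + 7.3 + 5.2 = 22.2.
x-moment: 6.3·145 + 3.4·32 + 7.3·144 + 5.2·16 = 2156.7; centroid 2156.7/22.2 ≈ 97.15.
Offset from x = 78: 97.15 − 78 ≈ 19.15.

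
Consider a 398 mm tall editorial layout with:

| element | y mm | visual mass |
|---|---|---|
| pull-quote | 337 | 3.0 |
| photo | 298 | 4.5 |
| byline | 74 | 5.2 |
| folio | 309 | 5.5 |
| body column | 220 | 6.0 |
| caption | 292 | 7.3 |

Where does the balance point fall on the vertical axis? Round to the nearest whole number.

Σw = 3.0 + 4.5 + 5.2 + 5.5 + 6.0 + 7.3 = 31.5.
y: moment 7887.9 / weight 31.5 ≈ 250.41

y ≈ 250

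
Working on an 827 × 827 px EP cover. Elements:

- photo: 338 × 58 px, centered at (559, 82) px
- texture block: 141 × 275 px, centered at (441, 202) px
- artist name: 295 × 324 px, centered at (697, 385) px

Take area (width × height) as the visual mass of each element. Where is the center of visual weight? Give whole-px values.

Areas → weights: photo 338·58 = 19604, texture block 141·275 = 38775, artist name 295·324 = 95580; Σw = 153959.
Σw·x = 19604·559 + 38775·441 + 95580·697 = 94677671, so x̄ = 94677671/153959 ≈ 614.95.
Σw·y = 19604·82 + 38775·202 + 95580·385 = 46238378, so ȳ = 46238378/153959 ≈ 300.33.

(615, 300)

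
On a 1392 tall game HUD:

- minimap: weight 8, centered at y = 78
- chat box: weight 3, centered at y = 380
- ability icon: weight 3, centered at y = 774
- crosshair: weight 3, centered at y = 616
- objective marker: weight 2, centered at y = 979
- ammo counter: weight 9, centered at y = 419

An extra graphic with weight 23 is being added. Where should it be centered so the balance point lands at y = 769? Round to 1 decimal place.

y ≈ 1198.1

After adding the extra graphic, total weight = 8 + 3 + 3 + 3 + 2 + 9 + 23 = 51.
Along y: (11663 + 23·y) / 51 = 769 (existing moment 8·78 + 3·380 + 3·774 + 3·616 + 2·979 + 9·419 = 11663) ⇒ y = (39219 − 11663) / 23 ≈ 1198.09.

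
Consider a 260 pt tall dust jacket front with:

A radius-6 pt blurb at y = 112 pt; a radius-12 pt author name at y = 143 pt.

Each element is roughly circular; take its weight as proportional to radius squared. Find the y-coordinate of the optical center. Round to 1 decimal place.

r² weights: blurb 6² = 36, author name 12² = 144. Total = 180.
y-moment: 36·112 + 144·143 = 24624; centroid 24624/180 ≈ 136.80.

y ≈ 136.8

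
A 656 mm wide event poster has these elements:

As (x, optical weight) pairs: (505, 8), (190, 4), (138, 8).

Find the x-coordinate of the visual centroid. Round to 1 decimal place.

x ≈ 295.2

Σw = 8 + 4 + 8 = 20.
x: (8·505 + 4·190 + 8·138) / 20 = 5904 / 20 ≈ 295.20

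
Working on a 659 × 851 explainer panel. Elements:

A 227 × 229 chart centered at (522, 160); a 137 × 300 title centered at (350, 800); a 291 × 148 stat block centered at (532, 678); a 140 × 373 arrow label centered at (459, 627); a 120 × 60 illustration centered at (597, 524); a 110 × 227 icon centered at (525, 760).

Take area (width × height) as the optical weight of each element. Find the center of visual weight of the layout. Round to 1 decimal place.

Areas: chart 227·229 = 51983, title 137·300 = 41100, stat block 291·148 = 43068, arrow label 140·373 = 52220, illustration 120·60 = 7200, icon 110·227 = 24970. Total weight = 220541.
Σw·x = 105808932; x̄ = 105808932/220541 ≈ 479.77.
y: moment 125889324 / weight 220541 ≈ 570.82

(479.8, 570.8)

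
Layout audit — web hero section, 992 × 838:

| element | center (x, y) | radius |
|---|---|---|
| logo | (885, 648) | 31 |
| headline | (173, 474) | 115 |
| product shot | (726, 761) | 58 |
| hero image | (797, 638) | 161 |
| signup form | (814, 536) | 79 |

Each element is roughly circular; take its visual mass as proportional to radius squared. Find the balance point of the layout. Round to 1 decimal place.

r² weights: logo 31² = 961, headline 115² = 13225, product shot 58² = 3364, hero image 161² = 25921, signup form 79² = 6241. Total = 49712.
x-moment: 961·885 + 13225·173 + 3364·726 + 25921·797 + 6241·814 = 31319885; centroid 31319885/49712 ≈ 630.03.
y-moment: 961·648 + 13225·474 + 3364·761 + 25921·638 + 6241·536 = 29334156; centroid 29334156/49712 ≈ 590.08.

(630.0, 590.1)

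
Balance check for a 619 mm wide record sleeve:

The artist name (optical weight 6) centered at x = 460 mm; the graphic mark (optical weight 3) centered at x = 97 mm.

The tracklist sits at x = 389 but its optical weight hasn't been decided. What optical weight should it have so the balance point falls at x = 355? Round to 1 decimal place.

Existing Σw = 9 (6 + 3); existing moment 6·460 + 3·97 = 3051.
For the centroid to hit 355: (3051 + w·389) / (9 + w) = 355.
Solving: w = (355·9 − 3051) / (389 − 355) = 144 / 34 ≈ 4.24.

w ≈ 4.2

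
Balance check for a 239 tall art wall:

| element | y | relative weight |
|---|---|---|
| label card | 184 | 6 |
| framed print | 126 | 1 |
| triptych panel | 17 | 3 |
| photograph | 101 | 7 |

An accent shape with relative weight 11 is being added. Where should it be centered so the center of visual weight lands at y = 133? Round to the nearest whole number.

New total weight: (6 + 1 + 3 + 7) + 11 = 28.
y: target moment 28×133 = 3724; current 6·184 + 1·126 + 3·17 + 7·101 = 1988; the accent shape supplies 1736, so y = 1736/11 ≈ 157.82.

y ≈ 158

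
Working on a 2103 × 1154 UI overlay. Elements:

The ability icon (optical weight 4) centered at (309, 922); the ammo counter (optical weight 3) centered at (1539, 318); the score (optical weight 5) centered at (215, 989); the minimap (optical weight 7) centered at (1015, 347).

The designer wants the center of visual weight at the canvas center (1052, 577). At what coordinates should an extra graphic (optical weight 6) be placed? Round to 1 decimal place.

New total weight: (4 + 3 + 5 + 7) + 6 = 25.
x: target moment 25×1052 = 26300; current 4·309 + 3·1539 + 5·215 + 7·1015 = 14033; the extra graphic supplies 12267, so x = 12267/6 ≈ 2044.50.
y: target moment 25×577 = 14425; current 4·922 + 3·318 + 5·989 + 7·347 = 12016; the extra graphic supplies 2409, so y = 2409/6 ≈ 401.50.

(2044.5, 401.5)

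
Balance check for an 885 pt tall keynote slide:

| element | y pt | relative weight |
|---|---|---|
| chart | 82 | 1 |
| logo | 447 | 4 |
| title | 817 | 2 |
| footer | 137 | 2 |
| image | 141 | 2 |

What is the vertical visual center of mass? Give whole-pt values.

Σw = 1 + 4 + 2 + 2 + 2 = 11.
y-moment: 1·82 + 4·447 + 2·817 + 2·137 + 2·141 = 4060; centroid 4060/11 ≈ 369.09.

y ≈ 369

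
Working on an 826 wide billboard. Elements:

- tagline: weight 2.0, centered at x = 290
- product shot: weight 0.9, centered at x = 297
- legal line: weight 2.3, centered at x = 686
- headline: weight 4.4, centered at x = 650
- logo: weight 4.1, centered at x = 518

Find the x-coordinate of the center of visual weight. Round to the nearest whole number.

Weights sum to 2.0 + 0.9 + 2.3 + 4.4 + 4.1 = 13.7.
Σw·x = 2.0·290 + 0.9·297 + 2.3·686 + 4.4·650 + 4.1·518 = 7408.9, so x̄ = 7408.9/13.7 ≈ 540.80.

x ≈ 541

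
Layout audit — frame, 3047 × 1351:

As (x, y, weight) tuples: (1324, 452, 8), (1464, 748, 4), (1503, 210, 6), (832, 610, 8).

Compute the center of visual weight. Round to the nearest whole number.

Weights sum to 8 + 4 + 6 + 8 = 26.
Σw·x = 8·1324 + 4·1464 + 6·1503 + 8·832 = 32122, so x̄ = 32122/26 ≈ 1235.46.
Σw·y = 8·452 + 4·748 + 6·210 + 8·610 = 12748, so ȳ = 12748/26 ≈ 490.31.

(1235, 490)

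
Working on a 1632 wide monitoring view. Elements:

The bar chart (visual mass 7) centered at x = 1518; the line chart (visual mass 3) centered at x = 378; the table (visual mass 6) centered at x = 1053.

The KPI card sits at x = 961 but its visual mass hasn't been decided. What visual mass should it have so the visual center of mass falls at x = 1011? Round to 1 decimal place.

Fixed elements: Σw = 7 + 3 + 6 = 16, Σw·x = 7·1518 + 3·378 + 6·1053 = 18078.
For the centroid to hit 1011: (18078 + w·961) / (16 + w) = 1011.
Rearranging, w·(961 − 1011) = 1011·16 − 18078 = -1902, so w ≈ -1902/-50 = 38.04.

w ≈ 38.0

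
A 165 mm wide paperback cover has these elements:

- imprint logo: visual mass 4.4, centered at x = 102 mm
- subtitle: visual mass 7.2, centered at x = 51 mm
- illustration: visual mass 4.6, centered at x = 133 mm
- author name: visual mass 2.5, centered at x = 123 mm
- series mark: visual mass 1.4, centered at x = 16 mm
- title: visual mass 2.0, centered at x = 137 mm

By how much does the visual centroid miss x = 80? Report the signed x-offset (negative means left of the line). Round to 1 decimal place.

≈ 11.9 mm

Σw = 4.4 + 7.2 + 4.6 + 2.5 + 1.4 + 2.0 = 22.1.
x-moment: 4.4·102 + 7.2·51 + 4.6·133 + 2.5·123 + 1.4·16 + 2.0·137 = 2031.7; centroid 2031.7/22.1 ≈ 91.93.
Difference: 91.93 − 80 ≈ 11.93.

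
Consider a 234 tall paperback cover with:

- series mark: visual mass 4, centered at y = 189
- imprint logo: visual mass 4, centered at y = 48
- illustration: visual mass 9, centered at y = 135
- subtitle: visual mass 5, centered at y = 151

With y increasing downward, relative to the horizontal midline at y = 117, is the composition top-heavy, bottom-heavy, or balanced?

bottom-heavy

Σw = 4 + 4 + 9 + 5 = 22.
Σw·y = 4·189 + 4·48 + 9·135 + 5·151 = 2918, so ȳ = 2918/22 ≈ 132.64.
132.6 vs midline 117 → bottom-heavy.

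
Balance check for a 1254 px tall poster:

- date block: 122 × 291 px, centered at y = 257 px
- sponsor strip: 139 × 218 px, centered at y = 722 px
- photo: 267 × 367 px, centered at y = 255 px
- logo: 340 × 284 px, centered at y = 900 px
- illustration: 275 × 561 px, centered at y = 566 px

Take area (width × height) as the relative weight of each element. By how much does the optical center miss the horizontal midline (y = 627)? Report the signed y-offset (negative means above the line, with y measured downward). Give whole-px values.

Areas: date block 122·291 = 35502, sponsor strip 139·218 = 30302, photo 267·367 = 97989, logo 340·284 = 96560, illustration 275·561 = 154275. Total weight = 414628.
y-moment: 35502·257 + 30302·722 + 97989·255 + 96560·900 + 154275·566 = 230212903; centroid 230212903/414628 ≈ 555.23.
Difference: 555.23 − 627 ≈ -71.77.

≈ -72 px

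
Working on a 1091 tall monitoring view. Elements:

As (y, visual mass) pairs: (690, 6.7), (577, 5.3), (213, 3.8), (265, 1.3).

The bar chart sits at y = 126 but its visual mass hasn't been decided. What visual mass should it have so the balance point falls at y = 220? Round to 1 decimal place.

w ≈ 54.0

Known weights sum to 6.7 + 5.3 + 3.8 + 1.3 = 17.1; their moment is 6.7·690 + 5.3·577 + 3.8·213 + 1.3·265 = 8835.0.
Balance at y = 220 requires (8835.0 + w·126) / (17.1 + w) = 220.
Solving: w = (220·17.1 − 8835.0) / (126 − 220) = -5073.0 / -94 ≈ 53.97.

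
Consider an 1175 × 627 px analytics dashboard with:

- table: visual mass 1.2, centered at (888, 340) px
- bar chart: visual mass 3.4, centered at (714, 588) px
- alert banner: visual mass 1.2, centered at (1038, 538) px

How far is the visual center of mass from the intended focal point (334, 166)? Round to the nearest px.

≈ 603 px

Total weight = 1.2 + 3.4 + 1.2 = 5.8.
x-moment: 1.2·888 + 3.4·714 + 1.2·1038 = 4738.8; centroid 4738.8/5.8 ≈ 817.03.
y-moment: 1.2·340 + 3.4·588 + 1.2·538 = 3052.8; centroid 3052.8/5.8 ≈ 526.34.
From (334, 166): dx = 483.03, dy = 360.34, so the distance is √(dx²+dy²) ≈ 602.64.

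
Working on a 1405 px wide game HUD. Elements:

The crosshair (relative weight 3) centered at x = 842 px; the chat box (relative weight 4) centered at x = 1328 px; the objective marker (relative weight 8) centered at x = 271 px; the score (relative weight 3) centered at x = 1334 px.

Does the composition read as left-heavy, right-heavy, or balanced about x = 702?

right-heavy

Weights sum to 3 + 4 + 8 + 3 = 18.
x-moment: 3·842 + 4·1328 + 8·271 + 3·1334 = 14008; centroid 14008/18 ≈ 778.22.
Since 778.2 is right of 702, the composition reads right-heavy.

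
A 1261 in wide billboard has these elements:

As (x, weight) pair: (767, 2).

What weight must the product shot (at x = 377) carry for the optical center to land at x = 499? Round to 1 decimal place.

w ≈ 4.4

The single fixed element contributes weight 2, moment 2·767 = 1534.
Set Σw·x/Σw = 499: (1534 + 377w) = 499·(2 + w).
So w = (499·2 − 1534)/(377 − 499) = -536/-122 ≈ 4.39.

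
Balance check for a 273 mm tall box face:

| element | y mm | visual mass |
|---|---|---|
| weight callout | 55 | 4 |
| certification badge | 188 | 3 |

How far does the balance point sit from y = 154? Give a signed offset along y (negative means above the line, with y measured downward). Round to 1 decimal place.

Total weight = 4 + 3 = 7.
y-moment: 4·55 + 3·188 = 784; centroid 784/7 ≈ 112.00.
Offset from y = 154: 112.00 − 154 ≈ -42.00.

≈ -42.0 mm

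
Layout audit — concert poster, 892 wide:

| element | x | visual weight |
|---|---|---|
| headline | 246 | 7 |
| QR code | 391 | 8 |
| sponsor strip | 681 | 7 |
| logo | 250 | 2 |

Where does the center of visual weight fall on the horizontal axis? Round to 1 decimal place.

Weights sum to 7 + 8 + 7 + 2 = 24.
Σw·x = 7·246 + 8·391 + 7·681 + 2·250 = 10117, so x̄ = 10117/24 ≈ 421.54.

x ≈ 421.5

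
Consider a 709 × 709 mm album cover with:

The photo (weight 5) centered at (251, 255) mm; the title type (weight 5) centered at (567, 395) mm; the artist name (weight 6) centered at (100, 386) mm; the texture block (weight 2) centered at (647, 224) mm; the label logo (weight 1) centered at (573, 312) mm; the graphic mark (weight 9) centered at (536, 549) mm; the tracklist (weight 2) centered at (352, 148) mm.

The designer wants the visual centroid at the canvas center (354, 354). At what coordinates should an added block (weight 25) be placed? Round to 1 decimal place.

(295.4, 316.3)

With the added block, Σw becomes 5 + 5 + 6 + 2 + 1 + 9 + 2 + 25 = 55.
x: target moment 55×354 = 19470; current 5·251 + 5·567 + 6·100 + 2·647 + 1·573 + 9·536 + 2·352 = 12085; the added block supplies 7385, so x = 7385/25 ≈ 295.40.
y: target moment 55×354 = 19470; current 5·255 + 5·395 + 6·386 + 2·224 + 1·312 + 9·549 + 2·148 = 11563; the added block supplies 7907, so y = 7907/25 ≈ 316.28.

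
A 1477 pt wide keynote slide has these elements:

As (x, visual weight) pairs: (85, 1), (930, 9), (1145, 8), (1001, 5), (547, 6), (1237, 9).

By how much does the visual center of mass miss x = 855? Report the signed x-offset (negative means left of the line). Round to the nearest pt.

≈ 120 pt

Σw = 1 + 9 + 8 + 5 + 6 + 9 = 38.
Σw·x = 37035; x̄ = 37035/38 ≈ 974.61.
Offset from x = 855: 974.61 − 855 ≈ 119.61.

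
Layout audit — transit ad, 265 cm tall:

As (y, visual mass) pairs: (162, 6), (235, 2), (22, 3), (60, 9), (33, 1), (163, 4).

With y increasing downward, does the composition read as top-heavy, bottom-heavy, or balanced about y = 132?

Weights sum to 6 + 2 + 3 + 9 + 1 + 4 = 25.
y: moment 2733 / weight 25 ≈ 109.32
109.3 vs midline 132 → top-heavy.

top-heavy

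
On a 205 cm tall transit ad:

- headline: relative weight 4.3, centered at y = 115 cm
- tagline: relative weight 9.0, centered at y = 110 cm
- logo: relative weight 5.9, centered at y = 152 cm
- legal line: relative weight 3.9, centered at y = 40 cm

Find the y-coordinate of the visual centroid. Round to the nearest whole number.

y ≈ 110

Weights sum to 4.3 + 9.0 + 5.9 + 3.9 = 23.1.
y-moment: 4.3·115 + 9.0·110 + 5.9·152 + 3.9·40 = 2537.3; centroid 2537.3/23.1 ≈ 109.84.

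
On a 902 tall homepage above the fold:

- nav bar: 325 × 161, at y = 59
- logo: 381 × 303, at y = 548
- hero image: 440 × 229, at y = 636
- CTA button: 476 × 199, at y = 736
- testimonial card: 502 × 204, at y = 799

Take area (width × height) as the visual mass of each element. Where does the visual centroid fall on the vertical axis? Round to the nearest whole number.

y ≈ 606

Taking area as weight: nav bar 325·161 = 52325, logo 381·303 = 115443, hero image 440·229 = 100760, CTA button 476·199 = 94724, testimonial card 502·204 = 102408. Sum 465660.
y: (52325·59 + 115443·548 + 100760·636 + 94724·736 + 102408·799) / 465660 = 281974155 / 465660 ≈ 605.54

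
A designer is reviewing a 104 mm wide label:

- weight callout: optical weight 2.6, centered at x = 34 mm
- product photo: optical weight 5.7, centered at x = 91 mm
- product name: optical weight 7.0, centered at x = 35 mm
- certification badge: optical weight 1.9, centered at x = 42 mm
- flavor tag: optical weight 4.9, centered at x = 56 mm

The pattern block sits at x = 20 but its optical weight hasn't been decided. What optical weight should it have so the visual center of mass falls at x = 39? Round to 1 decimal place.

w ≈ 18.1

Fixed elements: Σw = 2.6 + 5.7 + 7.0 + 1.9 + 4.9 = 22.1, Σw·x = 2.6·34 + 5.7·91 + 7.0·35 + 1.9·42 + 4.9·56 = 1206.3.
Balance at x = 39 requires (1206.3 + w·20) / (22.1 + w) = 39.
Rearranging, w·(20 − 39) = 39·22.1 − 1206.3 = -344.4, so w ≈ -344.4/-19 = 18.13.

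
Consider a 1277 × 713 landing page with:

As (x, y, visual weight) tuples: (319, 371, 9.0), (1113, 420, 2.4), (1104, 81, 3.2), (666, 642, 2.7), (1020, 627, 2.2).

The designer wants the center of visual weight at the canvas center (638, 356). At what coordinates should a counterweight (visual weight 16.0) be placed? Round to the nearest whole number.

(596, 307)

New total weight: (9.0 + 2.4 + 3.2 + 2.7 + 2.2) + 16.0 = 35.5.
x: need Σw·x = 35.5·638 = 22649.0. Existing = 9.0·319 + 2.4·1113 + 3.2·1104 + 2.7·666 + 2.2·1020 = 13117.2. Remainder 9531.8 / 16.0 ≈ 595.74.
y: need Σw·y = 35.5·356 = 12638.0. Existing = 9.0·371 + 2.4·420 + 3.2·81 + 2.7·642 + 2.2·627 = 7719.0. Remainder 4919.0 / 16.0 ≈ 307.44.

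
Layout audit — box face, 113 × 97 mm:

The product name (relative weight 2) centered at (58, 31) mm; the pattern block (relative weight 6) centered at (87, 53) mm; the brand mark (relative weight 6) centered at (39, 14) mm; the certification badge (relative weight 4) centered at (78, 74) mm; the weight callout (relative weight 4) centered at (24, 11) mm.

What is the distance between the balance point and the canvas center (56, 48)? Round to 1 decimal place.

Σw = 2 + 6 + 6 + 4 + 4 = 22.
Σw·x = 2·58 + 6·87 + 6·39 + 4·78 + 4·24 = 1280, so x̄ = 1280/22 ≈ 58.18.
Σw·y = 2·31 + 6·53 + 6·14 + 4·74 + 4·11 = 804, so ȳ = 804/22 ≈ 36.55.
Relative to (56, 48): Δ = (2.18, -11.45); |Δ| = √(2.18² + -11.45²) ≈ 11.66.

≈ 11.7 mm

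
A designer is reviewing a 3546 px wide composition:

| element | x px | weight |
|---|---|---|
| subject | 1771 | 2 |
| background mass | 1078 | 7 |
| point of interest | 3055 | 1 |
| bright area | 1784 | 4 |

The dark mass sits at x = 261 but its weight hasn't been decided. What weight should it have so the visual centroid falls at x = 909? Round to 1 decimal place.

Known weights sum to 2 + 7 + 1 + 4 = 14; their moment is 2·1771 + 7·1078 + 1·3055 + 4·1784 = 21279.
Set Σw·x/Σw = 909: (21279 + 261w) = 909·(14 + w).
Solving: w = (909·14 − 21279) / (261 − 909) = -8553 / -648 ≈ 13.20.

w ≈ 13.2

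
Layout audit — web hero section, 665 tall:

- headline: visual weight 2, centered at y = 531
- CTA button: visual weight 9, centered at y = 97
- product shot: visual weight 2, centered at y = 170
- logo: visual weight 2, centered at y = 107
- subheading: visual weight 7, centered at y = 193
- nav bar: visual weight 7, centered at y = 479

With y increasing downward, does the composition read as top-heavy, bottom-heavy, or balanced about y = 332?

Total weight = 2 + 9 + 2 + 2 + 7 + 7 = 29.
y-moment: 2·531 + 9·97 + 2·170 + 2·107 + 7·193 + 7·479 = 7193; centroid 7193/29 ≈ 248.03.
Since 248.0 is above (smaller y than) 332, the composition reads top-heavy.

top-heavy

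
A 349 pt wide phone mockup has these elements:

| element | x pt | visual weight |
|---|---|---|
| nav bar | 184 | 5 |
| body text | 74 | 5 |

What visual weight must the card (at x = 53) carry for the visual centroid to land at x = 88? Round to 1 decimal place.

Fixed elements: Σw = 5 + 5 = 10, Σw·x = 5·184 + 5·74 = 1290.
For the centroid to hit 88: (1290 + w·53) / (10 + w) = 88.
Rearranging, w·(53 − 88) = 88·10 − 1290 = -410, so w ≈ -410/-35 = 11.71.

w ≈ 11.7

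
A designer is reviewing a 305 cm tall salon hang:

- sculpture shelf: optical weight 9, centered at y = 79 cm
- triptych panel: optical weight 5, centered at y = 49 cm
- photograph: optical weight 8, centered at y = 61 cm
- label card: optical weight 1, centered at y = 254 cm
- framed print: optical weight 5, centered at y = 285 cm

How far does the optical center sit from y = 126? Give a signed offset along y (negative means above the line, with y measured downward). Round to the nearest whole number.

Weights sum to 9 + 5 + 8 + 1 + 5 = 28.
Σw·y = 9·79 + 5·49 + 8·61 + 1·254 + 5·285 = 3123, so ȳ = 3123/28 ≈ 111.54.
Against y = 126, that's 111.54 − 126 = -14.46.

≈ -14 cm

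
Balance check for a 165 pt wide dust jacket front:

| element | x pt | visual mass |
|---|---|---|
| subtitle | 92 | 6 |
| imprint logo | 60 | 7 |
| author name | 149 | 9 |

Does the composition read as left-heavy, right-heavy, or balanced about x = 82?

Weights sum to 6 + 7 + 9 = 22.
x-moment: 6·92 + 7·60 + 9·149 = 2313; centroid 2313/22 ≈ 105.14.
105.1 vs midline 82 → right-heavy.

right-heavy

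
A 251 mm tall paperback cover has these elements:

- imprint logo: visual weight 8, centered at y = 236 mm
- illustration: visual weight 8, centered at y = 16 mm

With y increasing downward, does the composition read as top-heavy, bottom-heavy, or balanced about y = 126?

balanced

Weights sum to 8 + 8 = 16.
y-moment: 8·236 + 8·16 = 2016; centroid 2016/16 ≈ 126.00.
That equals the midline 126 — balanced.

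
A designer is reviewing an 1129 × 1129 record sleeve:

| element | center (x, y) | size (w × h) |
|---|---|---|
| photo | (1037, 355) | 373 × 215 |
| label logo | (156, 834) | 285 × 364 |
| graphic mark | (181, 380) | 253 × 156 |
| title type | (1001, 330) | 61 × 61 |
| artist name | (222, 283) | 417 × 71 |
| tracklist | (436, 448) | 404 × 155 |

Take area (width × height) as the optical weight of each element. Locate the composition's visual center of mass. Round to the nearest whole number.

(451, 525)

Areas: photo 373·215 = 80195, label logo 285·364 = 103740, graphic mark 253·156 = 39468, title type 61·61 = 3721, artist name 417·71 = 29607, tracklist 404·155 = 62620. Total weight = 319351.
x-moment: 80195·1037 + 103740·156 + 39468·181 + 3721·1001 + 29607·222 + 62620·436 = 144089158; centroid 144089158/319351 ≈ 451.19.
y-moment: 80195·355 + 103740·834 + 39468·380 + 3721·330 + 29607·283 + 62620·448 = 167646696; centroid 167646696/319351 ≈ 524.96.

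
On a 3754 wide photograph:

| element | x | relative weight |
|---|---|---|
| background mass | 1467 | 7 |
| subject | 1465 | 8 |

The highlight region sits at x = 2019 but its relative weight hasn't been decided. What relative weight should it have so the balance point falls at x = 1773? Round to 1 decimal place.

Fixed elements: Σw = 7 + 8 = 15, Σw·x = 7·1467 + 8·1465 = 21989.
For the centroid to hit 1773: (21989 + w·2019) / (15 + w) = 1773.
Rearranging, w·(2019 − 1773) = 1773·15 − 21989 = 4606, so w ≈ 4606/246 = 18.72.

w ≈ 18.7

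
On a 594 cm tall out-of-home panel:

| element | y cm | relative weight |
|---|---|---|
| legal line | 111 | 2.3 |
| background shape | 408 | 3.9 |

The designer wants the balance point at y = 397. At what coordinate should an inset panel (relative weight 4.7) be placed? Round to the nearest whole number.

y ≈ 528

With the inset panel, Σw becomes 2.3 + 3.9 + 4.7 = 10.9.
y: need Σw·y = 10.9·397 = 4327.3. Existing = 2.3·111 + 3.9·408 = 1846.5. Remainder 2480.8 / 4.7 ≈ 527.83.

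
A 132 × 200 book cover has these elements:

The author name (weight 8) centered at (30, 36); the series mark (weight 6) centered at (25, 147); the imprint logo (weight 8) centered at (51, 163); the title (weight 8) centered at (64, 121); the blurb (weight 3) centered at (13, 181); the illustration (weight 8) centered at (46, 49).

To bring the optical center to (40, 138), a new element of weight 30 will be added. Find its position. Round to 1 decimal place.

(37.4, 180.7)

New total weight: (8 + 6 + 8 + 8 + 3 + 8) + 30 = 71.
x: target moment 71×40 = 2840; current 8·30 + 6·25 + 8·51 + 8·64 + 3·13 + 8·46 = 1717; the new element supplies 1123, so x = 1123/30 ≈ 37.43.
y: target moment 71×138 = 9798; current 8·36 + 6·147 + 8·163 + 8·121 + 3·181 + 8·49 = 4377; the new element supplies 5421, so y = 5421/30 ≈ 180.70.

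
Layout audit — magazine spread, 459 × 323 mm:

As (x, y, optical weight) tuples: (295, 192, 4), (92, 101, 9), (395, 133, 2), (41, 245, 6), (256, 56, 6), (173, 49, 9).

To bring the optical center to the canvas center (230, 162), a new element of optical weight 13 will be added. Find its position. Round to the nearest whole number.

New total weight: (4 + 9 + 2 + 6 + 6 + 9) + 13 = 49.
x: target moment 49×230 = 11270; current 4·295 + 9·92 + 2·395 + 6·41 + 6·256 + 9·173 = 6137; the new element supplies 5133, so x = 5133/13 ≈ 394.85.
y: target moment 49×162 = 7938; current 4·192 + 9·101 + 2·133 + 6·245 + 6·56 + 9·49 = 4190; the new element supplies 3748, so y = 3748/13 ≈ 288.31.

(395, 288)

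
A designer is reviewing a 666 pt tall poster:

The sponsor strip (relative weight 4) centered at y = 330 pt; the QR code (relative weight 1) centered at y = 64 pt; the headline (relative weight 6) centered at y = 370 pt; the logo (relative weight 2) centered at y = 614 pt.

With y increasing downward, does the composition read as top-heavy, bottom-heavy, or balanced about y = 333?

bottom-heavy

Total weight = 4 + 1 + 6 + 2 = 13.
y: (4·330 + 1·64 + 6·370 + 2·614) / 13 = 4832 / 13 ≈ 371.69
371.7 vs midline 333 → bottom-heavy.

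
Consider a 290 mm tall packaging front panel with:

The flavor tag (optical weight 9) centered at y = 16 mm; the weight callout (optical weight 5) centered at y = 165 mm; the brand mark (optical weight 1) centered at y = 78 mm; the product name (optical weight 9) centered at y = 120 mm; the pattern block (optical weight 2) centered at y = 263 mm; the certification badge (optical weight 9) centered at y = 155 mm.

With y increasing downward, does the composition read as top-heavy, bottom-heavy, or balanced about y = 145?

Σw = 9 + 5 + 1 + 9 + 2 + 9 = 35.
Σw·y = 9·16 + 5·165 + 1·78 + 9·120 + 2·263 + 9·155 = 4048, so ȳ = 4048/35 ≈ 115.66.
115.7 vs midline 145 → top-heavy.

top-heavy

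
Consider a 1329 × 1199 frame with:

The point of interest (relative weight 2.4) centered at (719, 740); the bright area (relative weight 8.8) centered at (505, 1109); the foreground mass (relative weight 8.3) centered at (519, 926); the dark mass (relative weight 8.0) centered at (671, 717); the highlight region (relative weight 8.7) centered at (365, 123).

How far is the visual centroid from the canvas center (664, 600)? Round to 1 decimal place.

≈ 182.6

Weights sum to 2.4 + 8.8 + 8.3 + 8.0 + 8.7 = 36.2.
x: (2.4·719 + 8.8·505 + 8.3·519 + 8.0·671 + 8.7·365) / 36.2 = 19020.8 / 36.2 ≈ 525.44
y: (2.4·740 + 8.8·1109 + 8.3·926 + 8.0·717 + 8.7·123) / 36.2 = 26027.1 / 36.2 ≈ 718.98
Offset from (664, 600): Δx ≈ -138.56, Δy ≈ 118.98; distance = √(Δx² + Δy²) ≈ 182.64.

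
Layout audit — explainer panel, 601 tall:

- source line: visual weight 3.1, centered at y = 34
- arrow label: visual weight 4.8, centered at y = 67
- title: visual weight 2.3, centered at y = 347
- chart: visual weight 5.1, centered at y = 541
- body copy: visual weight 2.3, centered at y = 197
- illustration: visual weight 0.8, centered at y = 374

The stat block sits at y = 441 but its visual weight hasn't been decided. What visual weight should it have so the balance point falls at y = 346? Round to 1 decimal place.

Fixed elements: Σw = 3.1 + 4.8 + 2.3 + 5.1 + 2.3 + 0.8 = 18.4, Σw·y = 3.1·34 + 4.8·67 + 2.3·347 + 5.1·541 + 2.3·197 + 0.8·374 = 4736.5.
For the centroid to hit 346: (4736.5 + w·441) / (18.4 + w) = 346.
Solving: w = (346·18.4 − 4736.5) / (441 − 346) = 1629.9 / 95 ≈ 17.16.

w ≈ 17.2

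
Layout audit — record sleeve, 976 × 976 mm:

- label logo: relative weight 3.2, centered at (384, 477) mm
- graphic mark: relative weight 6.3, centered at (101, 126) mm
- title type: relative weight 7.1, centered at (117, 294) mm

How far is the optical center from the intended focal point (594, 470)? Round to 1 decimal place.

Σw = 3.2 + 6.3 + 7.1 = 16.6.
x: (3.2·384 + 6.3·101 + 7.1·117) / 16.6 = 2695.8 / 16.6 ≈ 162.40
y: (3.2·477 + 6.3·126 + 7.1·294) / 16.6 = 4407.6 / 16.6 ≈ 265.52
From (594, 470): dx = -431.60, dy = -204.48, so the distance is √(dx²+dy²) ≈ 477.59.

≈ 477.6 mm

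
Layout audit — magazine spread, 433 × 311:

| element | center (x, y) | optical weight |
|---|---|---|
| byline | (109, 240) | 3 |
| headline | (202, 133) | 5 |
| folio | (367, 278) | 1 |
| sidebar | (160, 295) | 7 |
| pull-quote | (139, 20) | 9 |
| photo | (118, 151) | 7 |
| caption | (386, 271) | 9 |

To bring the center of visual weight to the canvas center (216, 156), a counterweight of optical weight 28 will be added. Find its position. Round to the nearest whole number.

After adding the counterweight, total weight = 3 + 5 + 1 + 7 + 9 + 7 + 9 + 28 = 69.
Along x: (8375 + 28·x) / 69 = 216 (existing moment 3·109 + 5·202 + 1·367 + 7·160 + 9·139 + 7·118 + 9·386 = 8375) ⇒ x = (14904 − 8375) / 28 ≈ 233.18.
Along y: (7404 + 28·y) / 69 = 156 (existing moment 3·240 + 5·133 + 1·278 + 7·295 + 9·20 + 7·151 + 9·271 = 7404) ⇒ y = (10764 − 7404) / 28 ≈ 120.00.

(233, 120)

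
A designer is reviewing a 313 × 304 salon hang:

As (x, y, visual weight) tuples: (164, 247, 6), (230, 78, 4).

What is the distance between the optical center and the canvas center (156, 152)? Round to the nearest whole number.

≈ 44

Total weight = 6 + 4 = 10.
x-moment: 6·164 + 4·230 = 1904; centroid 1904/10 ≈ 190.40.
y-moment: 6·247 + 4·78 = 1794; centroid 1794/10 ≈ 179.40.
From (156, 152): dx = 34.40, dy = 27.40, so the distance is √(dx²+dy²) ≈ 43.98.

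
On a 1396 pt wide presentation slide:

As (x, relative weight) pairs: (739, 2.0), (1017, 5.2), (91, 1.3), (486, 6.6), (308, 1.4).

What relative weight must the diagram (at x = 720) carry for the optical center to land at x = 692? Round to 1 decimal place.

w ≈ 31.9

Fixed elements: Σw = 2.0 + 5.2 + 1.3 + 6.6 + 1.4 = 16.5, Σw·x = 2.0·739 + 5.2·1017 + 1.3·91 + 6.6·486 + 1.4·308 = 10523.5.
Balance at x = 692 requires (10523.5 + w·720) / (16.5 + w) = 692.
Solving: w = (692·16.5 − 10523.5) / (720 − 692) = 894.5 / 28 ≈ 31.95.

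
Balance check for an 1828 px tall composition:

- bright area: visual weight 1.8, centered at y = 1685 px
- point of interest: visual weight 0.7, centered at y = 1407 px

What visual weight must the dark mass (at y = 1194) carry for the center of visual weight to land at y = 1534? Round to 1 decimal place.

w ≈ 0.5

Fixed elements: Σw = 1.8 + 0.7 = 2.5, Σw·y = 1.8·1685 + 0.7·1407 = 4017.9.
Balance at y = 1534 requires (4017.9 + w·1194) / (2.5 + w) = 1534.
So w = (1534·2.5 − 4017.9)/(1194 − 1534) = -182.9/-340 ≈ 0.54.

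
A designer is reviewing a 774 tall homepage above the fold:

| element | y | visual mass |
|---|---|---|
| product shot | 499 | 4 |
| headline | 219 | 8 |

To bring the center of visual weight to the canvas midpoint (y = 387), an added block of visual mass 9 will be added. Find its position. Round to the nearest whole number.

New total weight: (4 + 8) + 9 = 21.
Along y: (3748 + 9·y) / 21 = 387 (existing moment 4·499 + 8·219 = 3748) ⇒ y = (8127 − 3748) / 9 ≈ 486.56.

y ≈ 487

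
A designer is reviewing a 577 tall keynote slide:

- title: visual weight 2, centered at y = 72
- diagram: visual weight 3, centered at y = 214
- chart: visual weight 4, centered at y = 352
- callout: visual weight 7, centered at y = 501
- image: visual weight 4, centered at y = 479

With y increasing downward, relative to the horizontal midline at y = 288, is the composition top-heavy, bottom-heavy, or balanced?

bottom-heavy

Weights sum to 2 + 3 + 4 + 7 + 4 = 20.
Σw·y = 2·72 + 3·214 + 4·352 + 7·501 + 4·479 = 7617, so ȳ = 7617/20 ≈ 380.85.
380.9 vs midline 288 → bottom-heavy.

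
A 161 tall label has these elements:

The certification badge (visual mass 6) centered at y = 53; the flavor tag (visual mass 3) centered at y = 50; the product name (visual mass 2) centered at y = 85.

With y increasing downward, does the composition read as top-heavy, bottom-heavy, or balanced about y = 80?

Weights sum to 6 + 3 + 2 = 11.
Σw·y = 6·53 + 3·50 + 2·85 = 638, so ȳ = 638/11 ≈ 58.00.
Since 58.0 is above (smaller y than) 80, the composition reads top-heavy.

top-heavy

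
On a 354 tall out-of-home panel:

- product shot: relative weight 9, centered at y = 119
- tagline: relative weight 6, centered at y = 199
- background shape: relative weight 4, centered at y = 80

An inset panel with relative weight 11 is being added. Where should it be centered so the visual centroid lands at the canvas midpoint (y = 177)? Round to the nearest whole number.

With the inset panel, Σw becomes 9 + 6 + 4 + 11 = 30.
Along y: (2585 + 11·y) / 30 = 177 (existing moment 9·119 + 6·199 + 4·80 = 2585) ⇒ y = (5310 − 2585) / 11 ≈ 247.73.

y ≈ 248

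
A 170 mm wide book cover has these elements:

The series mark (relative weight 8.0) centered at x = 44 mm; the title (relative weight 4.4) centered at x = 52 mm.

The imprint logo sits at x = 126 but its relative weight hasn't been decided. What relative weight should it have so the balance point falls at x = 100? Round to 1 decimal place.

Existing Σw = 12.4 (8.0 + 4.4); existing moment 8.0·44 + 4.4·52 = 580.8.
Balance at x = 100 requires (580.8 + w·126) / (12.4 + w) = 100.
Rearranging, w·(126 − 100) = 100·12.4 − 580.8 = 659.2, so w ≈ 659.2/26 = 25.35.

w ≈ 25.4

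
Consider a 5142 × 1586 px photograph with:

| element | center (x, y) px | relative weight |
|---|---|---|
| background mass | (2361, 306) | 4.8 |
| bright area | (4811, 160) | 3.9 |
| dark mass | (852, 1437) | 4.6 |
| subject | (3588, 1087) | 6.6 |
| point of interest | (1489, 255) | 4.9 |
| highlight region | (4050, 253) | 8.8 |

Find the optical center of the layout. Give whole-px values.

Total weight = 4.8 + 3.9 + 4.6 + 6.6 + 4.9 + 8.8 = 33.6.
Σw·x = 4.8·2361 + 3.9·4811 + 4.6·852 + 6.6·3588 + 4.9·1489 + 8.8·4050 = 100631.8, so x̄ = 100631.8/33.6 ≈ 2994.99.
Σw·y = 4.8·306 + 3.9·160 + 4.6·1437 + 6.6·1087 + 4.9·255 + 8.8·253 = 19353.1, so ȳ = 19353.1/33.6 ≈ 575.99.

(2995, 576)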